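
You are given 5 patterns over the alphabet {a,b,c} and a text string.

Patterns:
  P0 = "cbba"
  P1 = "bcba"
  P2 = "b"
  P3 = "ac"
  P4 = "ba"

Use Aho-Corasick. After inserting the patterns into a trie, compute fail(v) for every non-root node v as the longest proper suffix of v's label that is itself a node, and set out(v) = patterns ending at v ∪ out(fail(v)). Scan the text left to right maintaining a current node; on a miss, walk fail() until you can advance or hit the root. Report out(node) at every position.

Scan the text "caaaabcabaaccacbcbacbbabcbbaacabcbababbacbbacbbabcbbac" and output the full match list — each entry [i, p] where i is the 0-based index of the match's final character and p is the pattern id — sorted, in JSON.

Construct AC machine:
Trie nodes:
  0='ε' goto a→9 b→5 c→1
  1='c' goto b→2
  2='cb' goto b→3
  3='cbb' goto a→4
  4='cbba' goto ·  ←P0
  5='b' goto a→11 c→6  ←P2
  6='bc' goto b→7
  7='bcb' goto a→8
  8='bcba' goto ·  ←P1
  9='a' goto c→10
  10='ac' goto ·  ←P3
  11='ba' goto ·  ←P4

Failure links (BFS by depth):
  fail(1) 'c': from fail(0)=0 chase 'c': 0 ⇒ 0;  out=∅∪out(0)=∅
  fail(5) 'b': from fail(0)=0 chase 'b': 0 ⇒ 0;  out={2}∪out(0)={2}
  fail(9) 'a': from fail(0)=0 chase 'a': 0 ⇒ 0;  out=∅∪out(0)=∅
  fail(2) 'cb': from fail(1)=0 chase 'b': 0 ⇒ 5;  out=∅∪out(5)={2}
  fail(6) 'bc': from fail(5)=0 chase 'c': 0 ⇒ 1;  out=∅∪out(1)=∅
  fail(10) 'ac': from fail(9)=0 chase 'c': 0 ⇒ 1;  out={3}∪out(1)={3}
  fail(11) 'ba': from fail(5)=0 chase 'a': 0 ⇒ 9;  out={4}∪out(9)={4}
  fail(3) 'cbb': from fail(2)=5 chase 'b': 5→0 ⇒ 5;  out=∅∪out(5)={2}
  fail(7) 'bcb': from fail(6)=1 chase 'b': 1 ⇒ 2;  out=∅∪out(2)={2}
  fail(4) 'cbba': from fail(3)=5 chase 'a': 5 ⇒ 11;  out={0}∪out(11)={0,4}
  fail(8) 'bcba': from fail(7)=2 chase 'a': 2→5 ⇒ 11;  out={1}∪out(11)={1,4}

Text stream:
i=0 'c': node 0→1
i=1 'a': node 1→9 (fail-walked)
i=2 'a': node 9→9 (fail-walked)
i=3 'a': node 9→9 (fail-walked)
i=4 'a': node 9→9 (fail-walked)
i=5 'b': node 9→5 (fail-walked)  → match P2@[5:5]
i=6 'c': node 5→6
i=7 'a': node 6→9 (fail-walked)
i=8 'b': node 9→5 (fail-walked)  → match P2@[8:8]
i=9 'a': node 5→11  → match P4@[8:9]
i=10 'a': node 11→9 (fail-walked)
i=11 'c': node 9→10  → match P3@[10:11]
i=12 'c': node 10→1 (fail-walked)
i=13 'a': node 1→9 (fail-walked)
i=14 'c': node 9→10  → match P3@[13:14]
i=15 'b': node 10→2 (fail-walked)  → match P2@[15:15]
i=16 'c': node 2→6 (fail-walked)
i=17 'b': node 6→7  → match P2@[17:17]
i=18 'a': node 7→8  → match P1@[15:18],P4@[17:18]
i=19 'c': node 8→10 (fail-walked)  → match P3@[18:19]
i=20 'b': node 10→2 (fail-walked)  → match P2@[20:20]
i=21 'b': node 2→3  → match P2@[21:21]
i=22 'a': node 3→4  → match P0@[19:22],P4@[21:22]
i=23 'b': node 4→5 (fail-walked)  → match P2@[23:23]
i=24 'c': node 5→6
i=25 'b': node 6→7  → match P2@[25:25]
i=26 'b': node 7→3 (fail-walked)  → match P2@[26:26]
i=27 'a': node 3→4  → match P0@[24:27],P4@[26:27]
i=28 'a': node 4→9 (fail-walked)
i=29 'c': node 9→10  → match P3@[28:29]
i=30 'a': node 10→9 (fail-walked)
i=31 'b': node 9→5 (fail-walked)  → match P2@[31:31]
i=32 'c': node 5→6
i=33 'b': node 6→7  → match P2@[33:33]
i=34 'a': node 7→8  → match P1@[31:34],P4@[33:34]
i=35 'b': node 8→5 (fail-walked)  → match P2@[35:35]
i=36 'a': node 5→11  → match P4@[35:36]
i=37 'b': node 11→5 (fail-walked)  → match P2@[37:37]
i=38 'b': node 5→5 (fail-walked)  → match P2@[38:38]
i=39 'a': node 5→11  → match P4@[38:39]
i=40 'c': node 11→10 (fail-walked)  → match P3@[39:40]
i=41 'b': node 10→2 (fail-walked)  → match P2@[41:41]
i=42 'b': node 2→3  → match P2@[42:42]
i=43 'a': node 3→4  → match P0@[40:43],P4@[42:43]
i=44 'c': node 4→10 (fail-walked)  → match P3@[43:44]
i=45 'b': node 10→2 (fail-walked)  → match P2@[45:45]
i=46 'b': node 2→3  → match P2@[46:46]
i=47 'a': node 3→4  → match P0@[44:47],P4@[46:47]
i=48 'b': node 4→5 (fail-walked)  → match P2@[48:48]
i=49 'c': node 5→6
i=50 'b': node 6→7  → match P2@[50:50]
i=51 'b': node 7→3 (fail-walked)  → match P2@[51:51]
i=52 'a': node 3→4  → match P0@[49:52],P4@[51:52]
i=53 'c': node 4→10 (fail-walked)  → match P3@[52:53]

Result: [[5,2],[8,2],[9,4],[11,3],[14,3],[15,2],[17,2],[18,1],[18,4],[19,3],[20,2],[21,2],[22,0],[22,4],[23,2],[25,2],[26,2],[27,0],[27,4],[29,3],[31,2],[33,2],[34,1],[34,4],[35,2],[36,4],[37,2],[38,2],[39,4],[40,3],[41,2],[42,2],[43,0],[43,4],[44,3],[45,2],[46,2],[47,0],[47,4],[48,2],[50,2],[51,2],[52,0],[52,4],[53,3]]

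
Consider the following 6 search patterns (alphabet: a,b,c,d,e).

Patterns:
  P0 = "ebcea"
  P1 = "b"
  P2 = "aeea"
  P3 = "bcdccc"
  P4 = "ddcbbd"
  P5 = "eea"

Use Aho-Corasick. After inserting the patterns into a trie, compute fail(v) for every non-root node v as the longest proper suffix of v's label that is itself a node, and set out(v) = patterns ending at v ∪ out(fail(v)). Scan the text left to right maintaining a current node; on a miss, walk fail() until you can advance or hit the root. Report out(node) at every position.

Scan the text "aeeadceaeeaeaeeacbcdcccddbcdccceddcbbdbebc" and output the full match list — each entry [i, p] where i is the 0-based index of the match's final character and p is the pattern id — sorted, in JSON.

Build:
Trie nodes:
  n0 'ε': a→7 b→6 d→16 e→1
  n1 'e': b→2 e→22
  n2 'eb': c→3
  n3 'ebc': e→4
  n4 'ebce': a→5
  n5 'ebcea': ·  [P0 ends]
  n6 'b': c→11  [P1 ends]
  n7 'a': e→8
  n8 'ae': e→9
  n9 'aee': a→10
  n10 'aeea': ·  [P2 ends]
  n11 'bc': d→12
  n12 'bcd': c→13
  n13 'bcdc': c→14
  n14 'bcdcc': c→15
  n15 'bcdccc': ·  [P3 ends]
  n16 'd': d→17
  n17 'dd': c→18
  n18 'ddc': b→19
  n19 'ddcb': b→20
  n20 'ddcbb': d→21
  n21 'ddcbbd': ·  [P4 ends]
  n22 'ee': a→23
  n23 'eea': ·  [P5 ends]

BFS fail/out derivation:
  n1('e'): parent n0 fail=0; on 'e' 0 → fail=0;  out ∅∪∅=∅
  n6('b'): parent n0 fail=0; on 'b' 0 → fail=0;  out {1}∪∅={1}
  n7('a'): parent n0 fail=0; on 'a' 0 → fail=0;  out ∅∪∅=∅
  n16('d'): parent n0 fail=0; on 'd' 0 → fail=0;  out ∅∪∅=∅
  n2('eb'): parent n1 fail=0; on 'b' 0 → fail=6;  out ∅∪{1}={1}
  n8('ae'): parent n7 fail=0; on 'e' 0 → fail=1;  out ∅∪∅=∅
  n11('bc'): parent n6 fail=0; on 'c' 0 → fail=0;  out ∅∪∅=∅
  n17('dd'): parent n16 fail=0; on 'd' 0 → fail=16;  out ∅∪∅=∅
  n22('ee'): parent n1 fail=0; on 'e' 0 → fail=1;  out ∅∪∅=∅
  n3('ebc'): parent n2 fail=6; on 'c' 6 → fail=11;  out ∅∪∅=∅
  n9('aee'): parent n8 fail=1; on 'e' 1 → fail=22;  out ∅∪∅=∅
  n12('bcd'): parent n11 fail=0; on 'd' 0 → fail=16;  out ∅∪∅=∅
  n18('ddc'): parent n17 fail=16; on 'c' 16→0 → fail=0;  out ∅∪∅=∅
  n23('eea'): parent n22 fail=1; on 'a' 1→0 → fail=7;  out {5}∪∅={5}
  n4('ebce'): parent n3 fail=11; on 'e' 11→0 → fail=1;  out ∅∪∅=∅
  n10('aeea'): parent n9 fail=22; on 'a' 22 → fail=23;  out {2}∪{5}={2,5}
  n13('bcdc'): parent n12 fail=16; on 'c' 16→0 → fail=0;  out ∅∪∅=∅
  n19('ddcb'): parent n18 fail=0; on 'b' 0 → fail=6;  out ∅∪{1}={1}
  n5('ebcea'): parent n4 fail=1; on 'a' 1→0 → fail=7;  out {0}∪∅={0}
  n14('bcdcc'): parent n13 fail=0; on 'c' 0 → fail=0;  out ∅∪∅=∅
  n20('ddcbb'): parent n19 fail=6; on 'b' 6→0 → fail=6;  out ∅∪{1}={1}
  n15('bcdccc'): parent n14 fail=0; on 'c' 0 → fail=0;  out {3}∪∅={3}
  n21('ddcbbd'): parent n20 fail=6; on 'd' 6→0 → fail=16;  out {4}∪∅={4}

Text stream:
pos 0 'a': at 7
pos 1 'e': at 8
pos 2 'e': at 9
pos 3 'a': at 10  ** P2@[0:3],P5@[1:3]
pos 4 'd': at 16 ·f
pos 5 'c': at 0 ·f
pos 6 'e': at 1
pos 7 'a': at 7 ·f
pos 8 'e': at 8
pos 9 'e': at 9
pos 10 'a': at 10  ** P2@[7:10],P5@[8:10]
pos 11 'e': at 8 ·f
pos 12 'a': at 7 ·f
pos 13 'e': at 8
pos 14 'e': at 9
pos 15 'a': at 10  ** P2@[12:15],P5@[13:15]
pos 16 'c': at 0 ·f
pos 17 'b': at 6  ** P1@[17:17]
pos 18 'c': at 11
pos 19 'd': at 12
pos 20 'c': at 13
pos 21 'c': at 14
pos 22 'c': at 15  ** P3@[17:22]
pos 23 'd': at 16 ·f
pos 24 'd': at 17
pos 25 'b': at 6 ·f  ** P1@[25:25]
pos 26 'c': at 11
pos 27 'd': at 12
pos 28 'c': at 13
pos 29 'c': at 14
pos 30 'c': at 15  ** P3@[25:30]
pos 31 'e': at 1 ·f
pos 32 'd': at 16 ·f
pos 33 'd': at 17
pos 34 'c': at 18
pos 35 'b': at 19  ** P1@[35:35]
pos 36 'b': at 20  ** P1@[36:36]
pos 37 'd': at 21  ** P4@[32:37]
pos 38 'b': at 6 ·f  ** P1@[38:38]
pos 39 'e': at 1 ·f
pos 40 'b': at 2  ** P1@[40:40]
pos 41 'c': at 3

Matches: [[3,2],[3,5],[10,2],[10,5],[15,2],[15,5],[17,1],[22,3],[25,1],[30,3],[35,1],[36,1],[37,4],[38,1],[40,1]]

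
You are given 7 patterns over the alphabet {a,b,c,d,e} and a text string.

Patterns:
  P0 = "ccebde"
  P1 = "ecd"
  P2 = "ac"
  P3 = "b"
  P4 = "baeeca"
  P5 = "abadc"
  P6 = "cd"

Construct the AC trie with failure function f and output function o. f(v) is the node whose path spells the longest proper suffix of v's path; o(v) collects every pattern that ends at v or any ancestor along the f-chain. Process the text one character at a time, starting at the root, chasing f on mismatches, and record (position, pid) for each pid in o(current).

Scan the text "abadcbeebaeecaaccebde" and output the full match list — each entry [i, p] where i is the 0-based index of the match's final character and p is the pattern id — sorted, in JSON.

Build automaton:
Trie (insert patterns):
  n0 'ε': a→10 b→12 c→1 e→7
  n1 'c': c→2 d→22
  n2 'cc': e→3
  n3 'cce': b→4
  n4 'cceb': d→5
  n5 'ccebd': e→6
  n6 'ccebde': ·  [P0 ends]
  n7 'e': c→8
  n8 'ec': d→9
  n9 'ecd': ·  [P1 ends]
  n10 'a': b→18 c→11
  n11 'ac': ·  [P2 ends]
  n12 'b': a→13  [P3 ends]
  n13 'ba': e→14
  n14 'bae': e→15
  n15 'baee': c→16
  n16 'baeec': a→17
  n17 'baeeca': ·  [P4 ends]
  n18 'ab': a→19
  n19 'aba': d→20
  n20 'abad': c→21
  n21 'abadc': ·  [P5 ends]
  n22 'cd': ·  [P6 ends]

BFS fail/out derivation:
  fail(1) 'c': from fail(0)=0 chase 'c': 0 ⇒ 0;  out=∅∪out(0)=∅
  fail(7) 'e': from fail(0)=0 chase 'e': 0 ⇒ 0;  out=∅∪out(0)=∅
  fail(10) 'a': from fail(0)=0 chase 'a': 0 ⇒ 0;  out=∅∪out(0)=∅
  fail(12) 'b': from fail(0)=0 chase 'b': 0 ⇒ 0;  out={3}∪out(0)={3}
  fail(2) 'cc': from fail(1)=0 chase 'c': 0 ⇒ 1;  out=∅∪out(1)=∅
  fail(8) 'ec': from fail(7)=0 chase 'c': 0 ⇒ 1;  out=∅∪out(1)=∅
  fail(11) 'ac': from fail(10)=0 chase 'c': 0 ⇒ 1;  out={2}∪out(1)={2}
  fail(13) 'ba': from fail(12)=0 chase 'a': 0 ⇒ 10;  out=∅∪out(10)=∅
  fail(18) 'ab': from fail(10)=0 chase 'b': 0 ⇒ 12;  out=∅∪out(12)={3}
  fail(22) 'cd': from fail(1)=0 chase 'd': 0 ⇒ 0;  out={6}∪out(0)={6}
  fail(3) 'cce': from fail(2)=1 chase 'e': 1→0 ⇒ 7;  out=∅∪out(7)=∅
  fail(9) 'ecd': from fail(8)=1 chase 'd': 1 ⇒ 22;  out={1}∪out(22)={1,6}
  fail(14) 'bae': from fail(13)=10 chase 'e': 10→0 ⇒ 7;  out=∅∪out(7)=∅
  fail(19) 'aba': from fail(18)=12 chase 'a': 12 ⇒ 13;  out=∅∪out(13)=∅
  fail(4) 'cceb': from fail(3)=7 chase 'b': 7→0 ⇒ 12;  out=∅∪out(12)={3}
  fail(15) 'baee': from fail(14)=7 chase 'e': 7→0 ⇒ 7;  out=∅∪out(7)=∅
  fail(20) 'abad': from fail(19)=13 chase 'd': 13→10→0 ⇒ 0;  out=∅∪out(0)=∅
  fail(5) 'ccebd': from fail(4)=12 chase 'd': 12→0 ⇒ 0;  out=∅∪out(0)=∅
  fail(16) 'baeec': from fail(15)=7 chase 'c': 7 ⇒ 8;  out=∅∪out(8)=∅
  fail(21) 'abadc': from fail(20)=0 chase 'c': 0 ⇒ 1;  out={5}∪out(1)={5}
  fail(6) 'ccebde': from fail(5)=0 chase 'e': 0 ⇒ 7;  out={0}∪out(7)={0}
  fail(17) 'baeeca': from fail(16)=8 chase 'a': 8→1→0 ⇒ 10;  out={4}∪out(10)={4}

Run:
[0] read 'a'  n0⇒n10
[1] read 'b'  n10⇒n18  → match P3@[1:1]
[2] read 'a'  n18⇒n19
[3] read 'd'  n19⇒n20
[4] read 'c'  n20⇒n21  → match P5@[0:4]
[5] read 'b'  n21⇒n12 (via fail)  → match P3@[5:5]
[6] read 'e'  n12⇒n7 (via fail)
[7] read 'e'  n7⇒n7 (via fail)
[8] read 'b'  n7⇒n12 (via fail)  → match P3@[8:8]
[9] read 'a'  n12⇒n13
[10] read 'e'  n13⇒n14
[11] read 'e'  n14⇒n15
[12] read 'c'  n15⇒n16
[13] read 'a'  n16⇒n17  → match P4@[8:13]
[14] read 'a'  n17⇒n10 (via fail)
[15] read 'c'  n10⇒n11  → match P2@[14:15]
[16] read 'c'  n11⇒n2 (via fail)
[17] read 'e'  n2⇒n3
[18] read 'b'  n3⇒n4  → match P3@[18:18]
[19] read 'd'  n4⇒n5
[20] read 'e'  n5⇒n6  → match P0@[15:20]

All matches (sorted): [[1,3],[4,5],[5,3],[8,3],[13,4],[15,2],[18,3],[20,0]]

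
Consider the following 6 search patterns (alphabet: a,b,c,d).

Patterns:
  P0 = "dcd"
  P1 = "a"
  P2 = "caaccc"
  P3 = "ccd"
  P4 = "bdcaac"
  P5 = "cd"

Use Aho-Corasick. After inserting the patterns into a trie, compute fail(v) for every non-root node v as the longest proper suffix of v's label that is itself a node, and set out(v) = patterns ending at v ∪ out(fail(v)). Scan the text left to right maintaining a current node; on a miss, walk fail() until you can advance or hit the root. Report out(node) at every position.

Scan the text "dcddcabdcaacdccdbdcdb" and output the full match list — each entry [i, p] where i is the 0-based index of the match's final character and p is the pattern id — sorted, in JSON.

Build automaton:
Trie (insert patterns):
  0='ε' goto a→4 b→13 c→5 d→1
  1='d' goto c→2
  2='dc' goto d→3
  3='dcd' goto ·  [P0 ends]
  4='a' goto ·  [P1 ends]
  5='c' goto a→6 c→11 d→19
  6='ca' goto a→7
  7='caa' goto c→8
  8='caac' goto c→9
  9='caacc' goto c→10
  10='caaccc' goto ·  [P2 ends]
  11='cc' goto d→12
  12='ccd' goto ·  [P3 ends]
  13='b' goto d→14
  14='bd' goto c→15
  15='bdc' goto a→16
  16='bdca' goto a→17
  17='bdcaa' goto c→18
  18='bdcaac' goto ·  [P4 ends]
  19='cd' goto ·  [P5 ends]

Failure links (BFS by depth):
  n1('d'): parent n0 fail=0; on 'd' 0 → fail=0;  out ∅∪∅=∅
  n4('a'): parent n0 fail=0; on 'a' 0 → fail=0;  out {1}∪∅={1}
  n5('c'): parent n0 fail=0; on 'c' 0 → fail=0;  out ∅∪∅=∅
  n13('b'): parent n0 fail=0; on 'b' 0 → fail=0;  out ∅∪∅=∅
  n2('dc'): parent n1 fail=0; on 'c' 0 → fail=5;  out ∅∪∅=∅
  n6('ca'): parent n5 fail=0; on 'a' 0 → fail=4;  out ∅∪{1}={1}
  n11('cc'): parent n5 fail=0; on 'c' 0 → fail=5;  out ∅∪∅=∅
  n14('bd'): parent n13 fail=0; on 'd' 0 → fail=1;  out ∅∪∅=∅
  n19('cd'): parent n5 fail=0; on 'd' 0 → fail=1;  out {5}∪∅={5}
  n3('dcd'): parent n2 fail=5; on 'd' 5 → fail=19;  out {0}∪{5}={0,5}
  n7('caa'): parent n6 fail=4; on 'a' 4→0 → fail=4;  out ∅∪{1}={1}
  n12('ccd'): parent n11 fail=5; on 'd' 5 → fail=19;  out {3}∪{5}={3,5}
  n15('bdc'): parent n14 fail=1; on 'c' 1 → fail=2;  out ∅∪∅=∅
  n8('caac'): parent n7 fail=4; on 'c' 4→0 → fail=5;  out ∅∪∅=∅
  n16('bdca'): parent n15 fail=2; on 'a' 2→5 → fail=6;  out ∅∪{1}={1}
  n9('caacc'): parent n8 fail=5; on 'c' 5 → fail=11;  out ∅∪∅=∅
  n17('bdcaa'): parent n16 fail=6; on 'a' 6 → fail=7;  out ∅∪{1}={1}
  n10('caaccc'): parent n9 fail=11; on 'c' 11→5 → fail=11;  out {2}∪∅={2}
  n18('bdcaac'): parent n17 fail=7; on 'c' 7 → fail=8;  out {4}∪∅={4}

Run:
[0] read 'd'  n0⇒n1
[1] read 'c'  n1⇒n2
[2] read 'd'  n2⇒n3  ** P0@[0:2],P5@[1:2]
[3] read 'd'  n3⇒n1 (fail-walked)
[4] read 'c'  n1⇒n2
[5] read 'a'  n2⇒n6 (fail-walked)  ** P1@[5:5]
[6] read 'b'  n6⇒n13 (fail-walked)
[7] read 'd'  n13⇒n14
[8] read 'c'  n14⇒n15
[9] read 'a'  n15⇒n16  ** P1@[9:9]
[10] read 'a'  n16⇒n17  ** P1@[10:10]
[11] read 'c'  n17⇒n18  ** P4@[6:11]
[12] read 'd'  n18⇒n19 (fail-walked)  ** P5@[11:12]
[13] read 'c'  n19⇒n2 (fail-walked)
[14] read 'c'  n2⇒n11 (fail-walked)
[15] read 'd'  n11⇒n12  ** P3@[13:15],P5@[14:15]
[16] read 'b'  n12⇒n13 (fail-walked)
[17] read 'd'  n13⇒n14
[18] read 'c'  n14⇒n15
[19] read 'd'  n15⇒n3 (fail-walked)  ** P0@[17:19],P5@[18:19]
[20] read 'b'  n3⇒n13 (fail-walked)

Result: [[2,0],[2,5],[5,1],[9,1],[10,1],[11,4],[12,5],[15,3],[15,5],[19,0],[19,5]]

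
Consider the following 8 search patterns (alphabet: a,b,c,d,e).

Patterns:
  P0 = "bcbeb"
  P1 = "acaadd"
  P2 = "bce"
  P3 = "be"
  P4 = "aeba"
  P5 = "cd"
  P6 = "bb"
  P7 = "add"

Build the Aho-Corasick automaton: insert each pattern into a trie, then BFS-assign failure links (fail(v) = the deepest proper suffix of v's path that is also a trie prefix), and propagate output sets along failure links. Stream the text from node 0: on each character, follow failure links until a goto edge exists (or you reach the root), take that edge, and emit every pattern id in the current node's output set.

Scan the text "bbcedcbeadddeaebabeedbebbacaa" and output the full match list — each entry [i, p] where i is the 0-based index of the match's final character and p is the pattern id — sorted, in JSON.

Construct AC machine:
Trie nodes:
  0='ε' goto a→6 b→1 c→17
  1='b' goto b→19 c→2 e→13
  2='bc' goto b→3 e→12
  3='bcb' goto e→4
  4='bcbe' goto b→5
  5='bcbeb' goto ·  ←P0
  6='a' goto c→7 d→20 e→14
  7='ac' goto a→8
  8='aca' goto a→9
  9='acaa' goto d→10
  10='acaad' goto d→11
  11='acaadd' goto ·  ←P1
  12='bce' goto ·  ←P2
  13='be' goto ·  ←P3
  14='ae' goto b→15
  15='aeb' goto a→16
  16='aeba' goto ·  ←P4
  17='c' goto d→18
  18='cd' goto ·  ←P5
  19='bb' goto ·  ←P6
  20='ad' goto d→21
  21='add' goto ·  ←P7

BFS fail/out derivation:
  n1('b'): parent n0 fail=0; on 'b' 0 → fail=0;  out ∅∪∅=∅
  n6('a'): parent n0 fail=0; on 'a' 0 → fail=0;  out ∅∪∅=∅
  n17('c'): parent n0 fail=0; on 'c' 0 → fail=0;  out ∅∪∅=∅
  n2('bc'): parent n1 fail=0; on 'c' 0 → fail=17;  out ∅∪∅=∅
  n7('ac'): parent n6 fail=0; on 'c' 0 → fail=17;  out ∅∪∅=∅
  n13('be'): parent n1 fail=0; on 'e' 0 → fail=0;  out {3}∪∅={3}
  n14('ae'): parent n6 fail=0; on 'e' 0 → fail=0;  out ∅∪∅=∅
  n18('cd'): parent n17 fail=0; on 'd' 0 → fail=0;  out {5}∪∅={5}
  n19('bb'): parent n1 fail=0; on 'b' 0 → fail=1;  out {6}∪∅={6}
  n20('ad'): parent n6 fail=0; on 'd' 0 → fail=0;  out ∅∪∅=∅
  n3('bcb'): parent n2 fail=17; on 'b' 17→0 → fail=1;  out ∅∪∅=∅
  n8('aca'): parent n7 fail=17; on 'a' 17→0 → fail=6;  out ∅∪∅=∅
  n12('bce'): parent n2 fail=17; on 'e' 17→0 → fail=0;  out {2}∪∅={2}
  n15('aeb'): parent n14 fail=0; on 'b' 0 → fail=1;  out ∅∪∅=∅
  n21('add'): parent n20 fail=0; on 'd' 0 → fail=0;  out {7}∪∅={7}
  n4('bcbe'): parent n3 fail=1; on 'e' 1 → fail=13;  out ∅∪{3}={3}
  n9('acaa'): parent n8 fail=6; on 'a' 6→0 → fail=6;  out ∅∪∅=∅
  n16('aeba'): parent n15 fail=1; on 'a' 1→0 → fail=6;  out {4}∪∅={4}
  n5('bcbeb'): parent n4 fail=13; on 'b' 13→0 → fail=1;  out {0}∪∅={0}
  n10('acaad'): parent n9 fail=6; on 'd' 6 → fail=20;  out ∅∪∅=∅
  n11('acaadd'): parent n10 fail=20; on 'd' 20 → fail=21;  out {1}∪{7}={1,7}

Scan:
i=0 'b': node 0→1
i=1 'b': node 1→19  ** P6@[0:1]
i=2 'c': node 19→2 (via fail)
i=3 'e': node 2→12  ** P2@[1:3]
i=4 'd': node 12→0 (via fail)
i=5 'c': node 0→17
i=6 'b': node 17→1 (via fail)
i=7 'e': node 1→13  ** P3@[6:7]
i=8 'a': node 13→6 (via fail)
i=9 'd': node 6→20
i=10 'd': node 20→21  ** P7@[8:10]
i=11 'd': node 21→0 (via fail)
i=12 'e': node 0→0
i=13 'a': node 0→6
i=14 'e': node 6→14
i=15 'b': node 14→15
i=16 'a': node 15→16  ** P4@[13:16]
i=17 'b': node 16→1 (via fail)
i=18 'e': node 1→13  ** P3@[17:18]
i=19 'e': node 13→0 (via fail)
i=20 'd': node 0→0
i=21 'b': node 0→1
i=22 'e': node 1→13  ** P3@[21:22]
i=23 'b': node 13→1 (via fail)
i=24 'b': node 1→19  ** P6@[23:24]
i=25 'a': node 19→6 (via fail)
i=26 'c': node 6→7
i=27 'a': node 7→8
i=28 'a': node 8→9

All matches (sorted): [[1,6],[3,2],[7,3],[10,7],[16,4],[18,3],[22,3],[24,6]]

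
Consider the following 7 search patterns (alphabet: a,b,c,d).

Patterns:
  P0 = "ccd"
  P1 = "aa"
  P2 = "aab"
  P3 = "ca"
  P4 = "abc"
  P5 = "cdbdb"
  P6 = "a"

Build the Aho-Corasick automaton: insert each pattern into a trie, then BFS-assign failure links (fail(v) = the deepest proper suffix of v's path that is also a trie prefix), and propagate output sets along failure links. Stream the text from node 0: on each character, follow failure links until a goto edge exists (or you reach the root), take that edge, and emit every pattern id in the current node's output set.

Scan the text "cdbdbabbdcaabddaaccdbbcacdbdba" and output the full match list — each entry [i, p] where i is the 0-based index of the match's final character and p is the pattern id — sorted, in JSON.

Build:
Trie nodes:
  n0 'ε': a→4 c→1
  n1 'c': a→7 c→2 d→10
  n2 'cc': d→3
  n3 'ccd': ·  [P0 ends]
  n4 'a': a→5 b→8  [P6 ends]
  n5 'aa': b→6  [P1 ends]
  n6 'aab': ·  [P2 ends]
  n7 'ca': ·  [P3 ends]
  n8 'ab': c→9
  n9 'abc': ·  [P4 ends]
  n10 'cd': b→11
  n11 'cdb': d→12
  n12 'cdbd': b→13
  n13 'cdbdb': ·  [P5 ends]

Failure links (BFS by depth):
  n1('c'): parent n0 fail=0; on 'c' 0 → fail=0;  out ∅∪∅=∅
  n4('a'): parent n0 fail=0; on 'a' 0 → fail=0;  out {6}∪∅={6}
  n2('cc'): parent n1 fail=0; on 'c' 0 → fail=1;  out ∅∪∅=∅
  n5('aa'): parent n4 fail=0; on 'a' 0 → fail=4;  out {1}∪{6}={1,6}
  n7('ca'): parent n1 fail=0; on 'a' 0 → fail=4;  out {3}∪{6}={3,6}
  n8('ab'): parent n4 fail=0; on 'b' 0 → fail=0;  out ∅∪∅=∅
  n10('cd'): parent n1 fail=0; on 'd' 0 → fail=0;  out ∅∪∅=∅
  n3('ccd'): parent n2 fail=1; on 'd' 1 → fail=10;  out {0}∪∅={0}
  n6('aab'): parent n5 fail=4; on 'b' 4 → fail=8;  out {2}∪∅={2}
  n9('abc'): parent n8 fail=0; on 'c' 0 → fail=1;  out {4}∪∅={4}
  n11('cdb'): parent n10 fail=0; on 'b' 0 → fail=0;  out ∅∪∅=∅
  n12('cdbd'): parent n11 fail=0; on 'd' 0 → fail=0;  out ∅∪∅=∅
  n13('cdbdb'): parent n12 fail=0; on 'b' 0 → fail=0;  out {5}∪∅={5}

Text stream:
pos 0 'c': at 1
pos 1 'd': at 10
pos 2 'b': at 11
pos 3 'd': at 12
pos 4 'b': at 13  emit P5@[0:4]
pos 5 'a': at 4 ·f  emit P6@[5:5]
pos 6 'b': at 8
pos 7 'b': at 0 ·f
pos 8 'd': at 0
pos 9 'c': at 1
pos 10 'a': at 7  emit P3@[9:10],P6@[10:10]
pos 11 'a': at 5 ·f  emit P1@[10:11],P6@[11:11]
pos 12 'b': at 6  emit P2@[10:12]
pos 13 'd': at 0 ·f
pos 14 'd': at 0
pos 15 'a': at 4  emit P6@[15:15]
pos 16 'a': at 5  emit P1@[15:16],P6@[16:16]
pos 17 'c': at 1 ·f
pos 18 'c': at 2
pos 19 'd': at 3  emit P0@[17:19]
pos 20 'b': at 11 ·f
pos 21 'b': at 0 ·f
pos 22 'c': at 1
pos 23 'a': at 7  emit P3@[22:23],P6@[23:23]
pos 24 'c': at 1 ·f
pos 25 'd': at 10
pos 26 'b': at 11
pos 27 'd': at 12
pos 28 'b': at 13  emit P5@[24:28]
pos 29 'a': at 4 ·f  emit P6@[29:29]

Result: [[4,5],[5,6],[10,3],[10,6],[11,1],[11,6],[12,2],[15,6],[16,1],[16,6],[19,0],[23,3],[23,6],[28,5],[29,6]]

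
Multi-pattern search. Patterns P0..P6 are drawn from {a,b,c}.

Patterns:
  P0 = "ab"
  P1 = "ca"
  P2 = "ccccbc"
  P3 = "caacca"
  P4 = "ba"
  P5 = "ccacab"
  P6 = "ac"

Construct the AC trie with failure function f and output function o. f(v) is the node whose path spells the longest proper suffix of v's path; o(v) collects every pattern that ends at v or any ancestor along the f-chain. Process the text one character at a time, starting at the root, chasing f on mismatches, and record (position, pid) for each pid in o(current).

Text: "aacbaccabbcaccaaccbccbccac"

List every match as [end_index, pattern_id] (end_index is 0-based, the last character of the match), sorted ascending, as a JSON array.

Construct AC machine:
Trie nodes:
  n0 'ε': a→1 b→14 c→3
  n1 'a': b→2 c→20
  n2 'ab': ·  [P0 ends]
  n3 'c': a→4 c→5
  n4 'ca': a→10  [P1 ends]
  n5 'cc': a→16 c→6
  n6 'ccc': c→7
  n7 'cccc': b→8
  n8 'ccccb': c→9
  n9 'ccccbc': ·  [P2 ends]
  n10 'caa': c→11
  n11 'caac': c→12
  n12 'caacc': a→13
  n13 'caacca': ·  [P3 ends]
  n14 'b': a→15
  n15 'ba': ·  [P4 ends]
  n16 'cca': c→17
  n17 'ccac': a→18
  n18 'ccaca': b→19
  n19 'ccacab': ·  [P5 ends]
  n20 'ac': ·  [P6 ends]

Failure links (BFS by depth):
  n1('a'): parent n0 fail=0; on 'a' 0 → fail=0;  out ∅∪∅=∅
  n3('c'): parent n0 fail=0; on 'c' 0 → fail=0;  out ∅∪∅=∅
  n14('b'): parent n0 fail=0; on 'b' 0 → fail=0;  out ∅∪∅=∅
  n2('ab'): parent n1 fail=0; on 'b' 0 → fail=14;  out {0}∪∅={0}
  n4('ca'): parent n3 fail=0; on 'a' 0 → fail=1;  out {1}∪∅={1}
  n5('cc'): parent n3 fail=0; on 'c' 0 → fail=3;  out ∅∪∅=∅
  n15('ba'): parent n14 fail=0; on 'a' 0 → fail=1;  out {4}∪∅={4}
  n20('ac'): parent n1 fail=0; on 'c' 0 → fail=3;  out {6}∪∅={6}
  n6('ccc'): parent n5 fail=3; on 'c' 3 → fail=5;  out ∅∪∅=∅
  n10('caa'): parent n4 fail=1; on 'a' 1→0 → fail=1;  out ∅∪∅=∅
  n16('cca'): parent n5 fail=3; on 'a' 3 → fail=4;  out ∅∪{1}={1}
  n7('cccc'): parent n6 fail=5; on 'c' 5 → fail=6;  out ∅∪∅=∅
  n11('caac'): parent n10 fail=1; on 'c' 1 → fail=20;  out ∅∪{6}={6}
  n17('ccac'): parent n16 fail=4; on 'c' 4→1 → fail=20;  out ∅∪{6}={6}
  n8('ccccb'): parent n7 fail=6; on 'b' 6→5→3→0 → fail=14;  out ∅∪∅=∅
  n12('caacc'): parent n11 fail=20; on 'c' 20→3 → fail=5;  out ∅∪∅=∅
  n18('ccaca'): parent n17 fail=20; on 'a' 20→3 → fail=4;  out ∅∪{1}={1}
  n9('ccccbc'): parent n8 fail=14; on 'c' 14→0 → fail=3;  out {2}∪∅={2}
  n13('caacca'): parent n12 fail=5; on 'a' 5 → fail=16;  out {3}∪{1}={1,3}
  n19('ccacab'): parent n18 fail=4; on 'b' 4→1 → fail=2;  out {5}∪{0}={0,5}

Scan:
i=0 'a': node 0→1
i=1 'a': node 1→1 ·f
i=2 'c': node 1→20  → match P6@[1:2]
i=3 'b': node 20→14 ·f
i=4 'a': node 14→15  → match P4@[3:4]
i=5 'c': node 15→20 ·f  → match P6@[4:5]
i=6 'c': node 20→5 ·f
i=7 'a': node 5→16  → match P1@[6:7]
i=8 'b': node 16→2 ·f  → match P0@[7:8]
i=9 'b': node 2→14 ·f
i=10 'c': node 14→3 ·f
i=11 'a': node 3→4  → match P1@[10:11]
i=12 'c': node 4→20 ·f  → match P6@[11:12]
i=13 'c': node 20→5 ·f
i=14 'a': node 5→16  → match P1@[13:14]
i=15 'a': node 16→10 ·f
i=16 'c': node 10→11  → match P6@[15:16]
i=17 'c': node 11→12
i=18 'b': node 12→14 ·f
i=19 'c': node 14→3 ·f
i=20 'c': node 3→5
i=21 'b': node 5→14 ·f
i=22 'c': node 14→3 ·f
i=23 'c': node 3→5
i=24 'a': node 5→16  → match P1@[23:24]
i=25 'c': node 16→17  → match P6@[24:25]

Result: [[2,6],[4,4],[5,6],[7,1],[8,0],[11,1],[12,6],[14,1],[16,6],[24,1],[25,6]]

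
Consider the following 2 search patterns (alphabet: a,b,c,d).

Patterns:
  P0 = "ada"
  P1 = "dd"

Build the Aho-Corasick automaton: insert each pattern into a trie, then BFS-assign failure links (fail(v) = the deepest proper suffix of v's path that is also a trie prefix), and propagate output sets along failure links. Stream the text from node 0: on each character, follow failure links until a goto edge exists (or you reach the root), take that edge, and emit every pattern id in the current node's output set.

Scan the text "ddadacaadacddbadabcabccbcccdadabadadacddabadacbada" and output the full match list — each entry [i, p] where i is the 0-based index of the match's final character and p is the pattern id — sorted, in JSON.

Build:
Trie (insert patterns):
  n0 'ε': a→1 d→4
  n1 'a': d→2
  n2 'ad': a→3
  n3 'ada': ·  ←P0
  n4 'd': d→5
  n5 'dd': ·  ←P1

Failure links (BFS by depth):
  fail(1) 'a': from fail(0)=0 chase 'a': 0 ⇒ 0;  out=∅∪out(0)=∅
  fail(4) 'd': from fail(0)=0 chase 'd': 0 ⇒ 0;  out=∅∪out(0)=∅
  fail(2) 'ad': from fail(1)=0 chase 'd': 0 ⇒ 4;  out=∅∪out(4)=∅
  fail(5) 'dd': from fail(4)=0 chase 'd': 0 ⇒ 4;  out={1}∪out(4)={1}
  fail(3) 'ada': from fail(2)=4 chase 'a': 4→0 ⇒ 1;  out={0}∪out(1)={0}

Run:
i=0 'd': node 0→4
i=1 'd': node 4→5  ** P1@[0:1]
i=2 'a': node 5→1 (fail-walked)
i=3 'd': node 1→2
i=4 'a': node 2→3  ** P0@[2:4]
i=5 'c': node 3→0 (fail-walked)
i=6 'a': node 0→1
i=7 'a': node 1→1 (fail-walked)
i=8 'd': node 1→2
i=9 'a': node 2→3  ** P0@[7:9]
i=10 'c': node 3→0 (fail-walked)
i=11 'd': node 0→4
i=12 'd': node 4→5  ** P1@[11:12]
i=13 'b': node 5→0 (fail-walked)
i=14 'a': node 0→1
i=15 'd': node 1→2
i=16 'a': node 2→3  ** P0@[14:16]
i=17 'b': node 3→0 (fail-walked)
i=18 'c': node 0→0
i=19 'a': node 0→1
i=20 'b': node 1→0 (fail-walked)
i=21 'c': node 0→0
i=22 'c': node 0→0
i=23 'b': node 0→0
i=24 'c': node 0→0
i=25 'c': node 0→0
i=26 'c': node 0→0
i=27 'd': node 0→4
i=28 'a': node 4→1 (fail-walked)
i=29 'd': node 1→2
i=30 'a': node 2→3  ** P0@[28:30]
i=31 'b': node 3→0 (fail-walked)
i=32 'a': node 0→1
i=33 'd': node 1→2
i=34 'a': node 2→3  ** P0@[32:34]
i=35 'd': node 3→2 (fail-walked)
i=36 'a': node 2→3  ** P0@[34:36]
i=37 'c': node 3→0 (fail-walked)
i=38 'd': node 0→4
i=39 'd': node 4→5  ** P1@[38:39]
i=40 'a': node 5→1 (fail-walked)
i=41 'b': node 1→0 (fail-walked)
i=42 'a': node 0→1
i=43 'd': node 1→2
i=44 'a': node 2→3  ** P0@[42:44]
i=45 'c': node 3→0 (fail-walked)
i=46 'b': node 0→0
i=47 'a': node 0→1
i=48 'd': node 1→2
i=49 'a': node 2→3  ** P0@[47:49]

All matches (sorted): [[1,1],[4,0],[9,0],[12,1],[16,0],[30,0],[34,0],[36,0],[39,1],[44,0],[49,0]]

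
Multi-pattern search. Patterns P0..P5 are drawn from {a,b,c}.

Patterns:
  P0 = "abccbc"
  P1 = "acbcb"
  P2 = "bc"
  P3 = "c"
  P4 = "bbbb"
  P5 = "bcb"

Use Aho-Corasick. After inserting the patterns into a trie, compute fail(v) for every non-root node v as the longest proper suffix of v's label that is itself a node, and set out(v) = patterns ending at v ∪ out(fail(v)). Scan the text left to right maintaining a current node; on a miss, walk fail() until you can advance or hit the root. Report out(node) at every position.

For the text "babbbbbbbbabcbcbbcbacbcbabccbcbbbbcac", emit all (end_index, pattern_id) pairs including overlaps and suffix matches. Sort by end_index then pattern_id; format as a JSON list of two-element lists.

Build automaton:
Trie nodes:
  n0 'ε': a→1 b→11 c→13
  n1 'a': b→2 c→7
  n2 'ab': c→3
  n3 'abc': c→4
  n4 'abcc': b→5
  n5 'abccb': c→6
  n6 'abccbc': ·  [P0 ends]
  n7 'ac': b→8
  n8 'acb': c→9
  n9 'acbc': b→10
  n10 'acbcb': ·  [P1 ends]
  n11 'b': b→14 c→12
  n12 'bc': b→17  [P2 ends]
  n13 'c': ·  [P3 ends]
  n14 'bb': b→15
  n15 'bbb': b→16
  n16 'bbbb': ·  [P4 ends]
  n17 'bcb': ·  [P5 ends]

BFS fail/out derivation:
  n1('a'): parent n0 fail=0; on 'a' 0 → fail=0;  out ∅∪∅=∅
  n11('b'): parent n0 fail=0; on 'b' 0 → fail=0;  out ∅∪∅=∅
  n13('c'): parent n0 fail=0; on 'c' 0 → fail=0;  out {3}∪∅={3}
  n2('ab'): parent n1 fail=0; on 'b' 0 → fail=11;  out ∅∪∅=∅
  n7('ac'): parent n1 fail=0; on 'c' 0 → fail=13;  out ∅∪{3}={3}
  n12('bc'): parent n11 fail=0; on 'c' 0 → fail=13;  out {2}∪{3}={2,3}
  n14('bb'): parent n11 fail=0; on 'b' 0 → fail=11;  out ∅∪∅=∅
  n3('abc'): parent n2 fail=11; on 'c' 11 → fail=12;  out ∅∪{2,3}={2,3}
  n8('acb'): parent n7 fail=13; on 'b' 13→0 → fail=11;  out ∅∪∅=∅
  n15('bbb'): parent n14 fail=11; on 'b' 11 → fail=14;  out ∅∪∅=∅
  n17('bcb'): parent n12 fail=13; on 'b' 13→0 → fail=11;  out {5}∪∅={5}
  n4('abcc'): parent n3 fail=12; on 'c' 12→13→0 → fail=13;  out ∅∪{3}={3}
  n9('acbc'): parent n8 fail=11; on 'c' 11 → fail=12;  out ∅∪{2,3}={2,3}
  n16('bbbb'): parent n15 fail=14; on 'b' 14 → fail=15;  out {4}∪∅={4}
  n5('abccb'): parent n4 fail=13; on 'b' 13→0 → fail=11;  out ∅∪∅=∅
  n10('acbcb'): parent n9 fail=12; on 'b' 12 → fail=17;  out {1}∪{5}={1,5}
  n6('abccbc'): parent n5 fail=11; on 'c' 11 → fail=12;  out {0}∪{2,3}={0,2,3}

Scan:
[0] read 'b'  n0⇒n11
[1] read 'a'  n11⇒n1 (via fail)
[2] read 'b'  n1⇒n2
[3] read 'b'  n2⇒n14 (via fail)
[4] read 'b'  n14⇒n15
[5] read 'b'  n15⇒n16  ** P4@[2:5]
[6] read 'b'  n16⇒n16 (via fail)  ** P4@[3:6]
[7] read 'b'  n16⇒n16 (via fail)  ** P4@[4:7]
[8] read 'b'  n16⇒n16 (via fail)  ** P4@[5:8]
[9] read 'b'  n16⇒n16 (via fail)  ** P4@[6:9]
[10] read 'a'  n16⇒n1 (via fail)
[11] read 'b'  n1⇒n2
[12] read 'c'  n2⇒n3  ** P2@[11:12],P3@[12:12]
[13] read 'b'  n3⇒n17 (via fail)  ** P5@[11:13]
[14] read 'c'  n17⇒n12 (via fail)  ** P2@[13:14],P3@[14:14]
[15] read 'b'  n12⇒n17  ** P5@[13:15]
[16] read 'b'  n17⇒n14 (via fail)
[17] read 'c'  n14⇒n12 (via fail)  ** P2@[16:17],P3@[17:17]
[18] read 'b'  n12⇒n17  ** P5@[16:18]
[19] read 'a'  n17⇒n1 (via fail)
[20] read 'c'  n1⇒n7  ** P3@[20:20]
[21] read 'b'  n7⇒n8
[22] read 'c'  n8⇒n9  ** P2@[21:22],P3@[22:22]
[23] read 'b'  n9⇒n10  ** P1@[19:23],P5@[21:23]
[24] read 'a'  n10⇒n1 (via fail)
[25] read 'b'  n1⇒n2
[26] read 'c'  n2⇒n3  ** P2@[25:26],P3@[26:26]
[27] read 'c'  n3⇒n4  ** P3@[27:27]
[28] read 'b'  n4⇒n5
[29] read 'c'  n5⇒n6  ** P0@[24:29],P2@[28:29],P3@[29:29]
[30] read 'b'  n6⇒n17 (via fail)  ** P5@[28:30]
[31] read 'b'  n17⇒n14 (via fail)
[32] read 'b'  n14⇒n15
[33] read 'b'  n15⇒n16  ** P4@[30:33]
[34] read 'c'  n16⇒n12 (via fail)  ** P2@[33:34],P3@[34:34]
[35] read 'a'  n12⇒n1 (via fail)
[36] read 'c'  n1⇒n7  ** P3@[36:36]

Matches: [[5,4],[6,4],[7,4],[8,4],[9,4],[12,2],[12,3],[13,5],[14,2],[14,3],[15,5],[17,2],[17,3],[18,5],[20,3],[22,2],[22,3],[23,1],[23,5],[26,2],[26,3],[27,3],[29,0],[29,2],[29,3],[30,5],[33,4],[34,2],[34,3],[36,3]]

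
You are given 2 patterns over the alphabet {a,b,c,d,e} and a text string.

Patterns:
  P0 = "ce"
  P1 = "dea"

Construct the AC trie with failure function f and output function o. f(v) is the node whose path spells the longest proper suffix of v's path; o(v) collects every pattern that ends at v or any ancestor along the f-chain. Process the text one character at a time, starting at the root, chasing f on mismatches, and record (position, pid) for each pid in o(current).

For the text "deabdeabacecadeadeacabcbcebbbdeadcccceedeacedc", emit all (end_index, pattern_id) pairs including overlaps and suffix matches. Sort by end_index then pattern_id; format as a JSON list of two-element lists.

Build automaton:
Trie (insert patterns):
  n0 'ε': c→1 d→3
  n1 'c': e→2
  n2 'ce': ·  ←P0
  n3 'd': e→4
  n4 'de': a→5
  n5 'dea': ·  ←P1

Failure links (BFS by depth):
  n1('c'): parent n0 fail=0; on 'c' 0 → fail=0;  out ∅∪∅=∅
  n3('d'): parent n0 fail=0; on 'd' 0 → fail=0;  out ∅∪∅=∅
  n2('ce'): parent n1 fail=0; on 'e' 0 → fail=0;  out {0}∪∅={0}
  n4('de'): parent n3 fail=0; on 'e' 0 → fail=0;  out ∅∪∅=∅
  n5('dea'): parent n4 fail=0; on 'a' 0 → fail=0;  out {1}∪∅={1}

Scan:
pos 0 'd': at 3
pos 1 'e': at 4
pos 2 'a': at 5  → match P1@[0:2]
pos 3 'b': at 0 ·f
pos 4 'd': at 3
pos 5 'e': at 4
pos 6 'a': at 5  → match P1@[4:6]
pos 7 'b': at 0 ·f
pos 8 'a': at 0
pos 9 'c': at 1
pos 10 'e': at 2  → match P0@[9:10]
pos 11 'c': at 1 ·f
pos 12 'a': at 0 ·f
pos 13 'd': at 3
pos 14 'e': at 4
pos 15 'a': at 5  → match P1@[13:15]
pos 16 'd': at 3 ·f
pos 17 'e': at 4
pos 18 'a': at 5  → match P1@[16:18]
pos 19 'c': at 1 ·f
pos 20 'a': at 0 ·f
pos 21 'b': at 0
pos 22 'c': at 1
pos 23 'b': at 0 ·f
pos 24 'c': at 1
pos 25 'e': at 2  → match P0@[24:25]
pos 26 'b': at 0 ·f
pos 27 'b': at 0
pos 28 'b': at 0
pos 29 'd': at 3
pos 30 'e': at 4
pos 31 'a': at 5  → match P1@[29:31]
pos 32 'd': at 3 ·f
pos 33 'c': at 1 ·f
pos 34 'c': at 1 ·f
pos 35 'c': at 1 ·f
pos 36 'c': at 1 ·f
pos 37 'e': at 2  → match P0@[36:37]
pos 38 'e': at 0 ·f
pos 39 'd': at 3
pos 40 'e': at 4
pos 41 'a': at 5  → match P1@[39:41]
pos 42 'c': at 1 ·f
pos 43 'e': at 2  → match P0@[42:43]
pos 44 'd': at 3 ·f
pos 45 'c': at 1 ·f

All matches (sorted): [[2,1],[6,1],[10,0],[15,1],[18,1],[25,0],[31,1],[37,0],[41,1],[43,0]]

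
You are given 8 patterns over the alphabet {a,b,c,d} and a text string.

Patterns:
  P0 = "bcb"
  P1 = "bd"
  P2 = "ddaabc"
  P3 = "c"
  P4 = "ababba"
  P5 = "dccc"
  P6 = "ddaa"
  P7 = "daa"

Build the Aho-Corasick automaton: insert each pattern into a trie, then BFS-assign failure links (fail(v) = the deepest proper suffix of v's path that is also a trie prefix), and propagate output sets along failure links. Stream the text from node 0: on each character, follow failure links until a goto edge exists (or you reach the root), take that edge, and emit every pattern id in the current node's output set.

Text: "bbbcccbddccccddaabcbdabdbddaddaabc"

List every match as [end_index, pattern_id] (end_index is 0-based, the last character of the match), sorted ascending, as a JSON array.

Build automaton:
Trie (insert patterns):
  n0 'ε': a→12 b→1 c→11 d→5
  n1 'b': c→2 d→4
  n2 'bc': b→3
  n3 'bcb': ·  [P0 ends]
  n4 'bd': ·  [P1 ends]
  n5 'd': a→21 c→18 d→6
  n6 'dd': a→7
  n7 'dda': a→8
  n8 'ddaa': b→9  [P6 ends]
  n9 'ddaab': c→10
  n10 'ddaabc': ·  [P2 ends]
  n11 'c': ·  [P3 ends]
  n12 'a': b→13
  n13 'ab': a→14
  n14 'aba': b→15
  n15 'abab': b→16
  n16 'ababb': a→17
  n17 'ababba': ·  [P4 ends]
  n18 'dc': c→19
  n19 'dcc': c→20
  n20 'dccc': ·  [P5 ends]
  n21 'da': a→22
  n22 'daa': ·  [P7 ends]

Failure links (BFS by depth):
  fail(1) 'b': from fail(0)=0 chase 'b': 0 ⇒ 0;  out=∅∪out(0)=∅
  fail(5) 'd': from fail(0)=0 chase 'd': 0 ⇒ 0;  out=∅∪out(0)=∅
  fail(11) 'c': from fail(0)=0 chase 'c': 0 ⇒ 0;  out={3}∪out(0)={3}
  fail(12) 'a': from fail(0)=0 chase 'a': 0 ⇒ 0;  out=∅∪out(0)=∅
  fail(2) 'bc': from fail(1)=0 chase 'c': 0 ⇒ 11;  out=∅∪out(11)={3}
  fail(4) 'bd': from fail(1)=0 chase 'd': 0 ⇒ 5;  out={1}∪out(5)={1}
  fail(6) 'dd': from fail(5)=0 chase 'd': 0 ⇒ 5;  out=∅∪out(5)=∅
  fail(13) 'ab': from fail(12)=0 chase 'b': 0 ⇒ 1;  out=∅∪out(1)=∅
  fail(18) 'dc': from fail(5)=0 chase 'c': 0 ⇒ 11;  out=∅∪out(11)={3}
  fail(21) 'da': from fail(5)=0 chase 'a': 0 ⇒ 12;  out=∅∪out(12)=∅
  fail(3) 'bcb': from fail(2)=11 chase 'b': 11→0 ⇒ 1;  out={0}∪out(1)={0}
  fail(7) 'dda': from fail(6)=5 chase 'a': 5 ⇒ 21;  out=∅∪out(21)=∅
  fail(14) 'aba': from fail(13)=1 chase 'a': 1→0 ⇒ 12;  out=∅∪out(12)=∅
  fail(19) 'dcc': from fail(18)=11 chase 'c': 11→0 ⇒ 11;  out=∅∪out(11)={3}
  fail(22) 'daa': from fail(21)=12 chase 'a': 12→0 ⇒ 12;  out={7}∪out(12)={7}
  fail(8) 'ddaa': from fail(7)=21 chase 'a': 21 ⇒ 22;  out={6}∪out(22)={6,7}
  fail(15) 'abab': from fail(14)=12 chase 'b': 12 ⇒ 13;  out=∅∪out(13)=∅
  fail(20) 'dccc': from fail(19)=11 chase 'c': 11→0 ⇒ 11;  out={5}∪out(11)={3,5}
  fail(9) 'ddaab': from fail(8)=22 chase 'b': 22→12 ⇒ 13;  out=∅∪out(13)=∅
  fail(16) 'ababb': from fail(15)=13 chase 'b': 13→1→0 ⇒ 1;  out=∅∪out(1)=∅
  fail(10) 'ddaabc': from fail(9)=13 chase 'c': 13→1 ⇒ 2;  out={2}∪out(2)={2,3}
  fail(17) 'ababba': from fail(16)=1 chase 'a': 1→0 ⇒ 12;  out={4}∪out(12)={4}

Text stream:
i=0 'b': node 0→1
i=1 'b': node 1→1 (via fail)
i=2 'b': node 1→1 (via fail)
i=3 'c': node 1→2  → match P3@[3:3]
i=4 'c': node 2→11 (via fail)  → match P3@[4:4]
i=5 'c': node 11→11 (via fail)  → match P3@[5:5]
i=6 'b': node 11→1 (via fail)
i=7 'd': node 1→4  → match P1@[6:7]
i=8 'd': node 4→6 (via fail)
i=9 'c': node 6→18 (via fail)  → match P3@[9:9]
i=10 'c': node 18→19  → match P3@[10:10]
i=11 'c': node 19→20  → match P3@[11:11],P5@[8:11]
i=12 'c': node 20→11 (via fail)  → match P3@[12:12]
i=13 'd': node 11→5 (via fail)
i=14 'd': node 5→6
i=15 'a': node 6→7
i=16 'a': node 7→8  → match P6@[13:16],P7@[14:16]
i=17 'b': node 8→9
i=18 'c': node 9→10  → match P2@[13:18],P3@[18:18]
i=19 'b': node 10→3 (via fail)  → match P0@[17:19]
i=20 'd': node 3→4 (via fail)  → match P1@[19:20]
i=21 'a': node 4→21 (via fail)
i=22 'b': node 21→13 (via fail)
i=23 'd': node 13→4 (via fail)  → match P1@[22:23]
i=24 'b': node 4→1 (via fail)
i=25 'd': node 1→4  → match P1@[24:25]
i=26 'd': node 4→6 (via fail)
i=27 'a': node 6→7
i=28 'd': node 7→5 (via fail)
i=29 'd': node 5→6
i=30 'a': node 6→7
i=31 'a': node 7→8  → match P6@[28:31],P7@[29:31]
i=32 'b': node 8→9
i=33 'c': node 9→10  → match P2@[28:33],P3@[33:33]

Result: [[3,3],[4,3],[5,3],[7,1],[9,3],[10,3],[11,3],[11,5],[12,3],[16,6],[16,7],[18,2],[18,3],[19,0],[20,1],[23,1],[25,1],[31,6],[31,7],[33,2],[33,3]]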